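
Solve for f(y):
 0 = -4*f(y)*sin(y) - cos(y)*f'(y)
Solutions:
 f(y) = C1*cos(y)^4


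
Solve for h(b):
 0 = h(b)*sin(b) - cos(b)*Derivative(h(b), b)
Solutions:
 h(b) = C1/cos(b)


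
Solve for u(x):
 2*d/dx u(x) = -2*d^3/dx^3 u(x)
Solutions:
 u(x) = C1 + C2*sin(x) + C3*cos(x)


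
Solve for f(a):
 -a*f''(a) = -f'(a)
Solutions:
 f(a) = C1 + C2*a^2


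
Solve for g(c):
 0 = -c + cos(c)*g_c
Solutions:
 g(c) = C1 + Integral(c/cos(c), c)


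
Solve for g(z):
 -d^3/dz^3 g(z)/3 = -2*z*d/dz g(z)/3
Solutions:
 g(z) = C1 + Integral(C2*airyai(2^(1/3)*z) + C3*airybi(2^(1/3)*z), z)


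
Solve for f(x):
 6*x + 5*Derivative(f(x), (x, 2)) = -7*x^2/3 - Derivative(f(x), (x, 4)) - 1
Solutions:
 f(x) = C1 + C2*x + C3*sin(sqrt(5)*x) + C4*cos(sqrt(5)*x) - 7*x^4/180 - x^3/5 - x^2/150


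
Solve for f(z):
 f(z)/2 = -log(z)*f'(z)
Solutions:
 f(z) = C1*exp(-li(z)/2)


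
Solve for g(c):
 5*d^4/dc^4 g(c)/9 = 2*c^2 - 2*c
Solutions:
 g(c) = C1 + C2*c + C3*c^2 + C4*c^3 + c^6/100 - 3*c^5/100


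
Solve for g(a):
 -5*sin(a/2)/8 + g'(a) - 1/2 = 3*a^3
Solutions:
 g(a) = C1 + 3*a^4/4 + a/2 - 5*cos(a/2)/4


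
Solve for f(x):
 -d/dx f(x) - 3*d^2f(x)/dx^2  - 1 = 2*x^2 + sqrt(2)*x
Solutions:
 f(x) = C1 + C2*exp(-x/3) - 2*x^3/3 - sqrt(2)*x^2/2 + 6*x^2 - 37*x + 3*sqrt(2)*x


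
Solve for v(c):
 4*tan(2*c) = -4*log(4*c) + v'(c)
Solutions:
 v(c) = C1 + 4*c*log(c) - 4*c + 8*c*log(2) - 2*log(cos(2*c))


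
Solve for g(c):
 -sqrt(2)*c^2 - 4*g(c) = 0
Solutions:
 g(c) = -sqrt(2)*c^2/4


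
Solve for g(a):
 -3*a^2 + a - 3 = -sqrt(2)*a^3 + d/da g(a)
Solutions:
 g(a) = C1 + sqrt(2)*a^4/4 - a^3 + a^2/2 - 3*a


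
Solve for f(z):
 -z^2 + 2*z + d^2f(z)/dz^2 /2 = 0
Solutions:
 f(z) = C1 + C2*z + z^4/6 - 2*z^3/3


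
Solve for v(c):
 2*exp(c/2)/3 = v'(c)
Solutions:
 v(c) = C1 + 4*exp(c/2)/3


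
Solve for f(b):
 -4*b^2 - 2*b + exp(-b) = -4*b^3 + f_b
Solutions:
 f(b) = C1 + b^4 - 4*b^3/3 - b^2 - exp(-b)


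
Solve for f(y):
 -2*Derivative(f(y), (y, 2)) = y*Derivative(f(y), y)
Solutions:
 f(y) = C1 + C2*erf(y/2)


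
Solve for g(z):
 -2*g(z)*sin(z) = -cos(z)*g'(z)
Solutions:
 g(z) = C1/cos(z)^2


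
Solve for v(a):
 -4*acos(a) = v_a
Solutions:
 v(a) = C1 - 4*a*acos(a) + 4*sqrt(1 - a^2)


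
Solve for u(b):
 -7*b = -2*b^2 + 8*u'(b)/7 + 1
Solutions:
 u(b) = C1 + 7*b^3/12 - 49*b^2/16 - 7*b/8


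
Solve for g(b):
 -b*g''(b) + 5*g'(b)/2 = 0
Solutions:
 g(b) = C1 + C2*b^(7/2)


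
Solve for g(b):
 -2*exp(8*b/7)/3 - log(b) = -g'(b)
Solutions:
 g(b) = C1 + b*log(b) - b + 7*exp(8*b/7)/12


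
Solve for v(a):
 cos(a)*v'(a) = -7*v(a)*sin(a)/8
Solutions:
 v(a) = C1*cos(a)^(7/8)


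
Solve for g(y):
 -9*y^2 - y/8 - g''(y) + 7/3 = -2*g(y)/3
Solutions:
 g(y) = C1*exp(-sqrt(6)*y/3) + C2*exp(sqrt(6)*y/3) + 27*y^2/2 + 3*y/16 + 37


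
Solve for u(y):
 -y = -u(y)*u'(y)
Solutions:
 u(y) = -sqrt(C1 + y^2)
 u(y) = sqrt(C1 + y^2)


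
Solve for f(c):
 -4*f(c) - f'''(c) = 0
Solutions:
 f(c) = C3*exp(-2^(2/3)*c) + (C1*sin(2^(2/3)*sqrt(3)*c/2) + C2*cos(2^(2/3)*sqrt(3)*c/2))*exp(2^(2/3)*c/2)


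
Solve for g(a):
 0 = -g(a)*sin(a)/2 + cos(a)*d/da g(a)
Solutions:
 g(a) = C1/sqrt(cos(a))


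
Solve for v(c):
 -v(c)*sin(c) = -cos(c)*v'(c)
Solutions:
 v(c) = C1/cos(c)


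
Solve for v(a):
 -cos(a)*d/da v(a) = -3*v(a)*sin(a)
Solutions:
 v(a) = C1/cos(a)^3


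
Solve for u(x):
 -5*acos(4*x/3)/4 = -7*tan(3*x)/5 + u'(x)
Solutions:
 u(x) = C1 - 5*x*acos(4*x/3)/4 + 5*sqrt(9 - 16*x^2)/16 - 7*log(cos(3*x))/15


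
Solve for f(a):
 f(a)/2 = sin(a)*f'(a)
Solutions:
 f(a) = C1*(cos(a) - 1)^(1/4)/(cos(a) + 1)^(1/4)


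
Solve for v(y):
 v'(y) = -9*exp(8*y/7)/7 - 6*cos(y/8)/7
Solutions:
 v(y) = C1 - 9*exp(8*y/7)/8 - 48*sin(y/8)/7


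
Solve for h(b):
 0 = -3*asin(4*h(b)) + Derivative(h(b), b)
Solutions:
 Integral(1/asin(4*_y), (_y, h(b))) = C1 + 3*b


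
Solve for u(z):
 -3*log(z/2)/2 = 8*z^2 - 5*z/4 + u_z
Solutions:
 u(z) = C1 - 8*z^3/3 + 5*z^2/8 - 3*z*log(z)/2 + 3*z*log(2)/2 + 3*z/2


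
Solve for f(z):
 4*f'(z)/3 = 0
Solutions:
 f(z) = C1


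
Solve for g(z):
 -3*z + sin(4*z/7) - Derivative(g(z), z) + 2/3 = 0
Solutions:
 g(z) = C1 - 3*z^2/2 + 2*z/3 - 7*cos(4*z/7)/4


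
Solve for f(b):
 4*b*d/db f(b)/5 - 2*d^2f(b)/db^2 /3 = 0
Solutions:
 f(b) = C1 + C2*erfi(sqrt(15)*b/5)


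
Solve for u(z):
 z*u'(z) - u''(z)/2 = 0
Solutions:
 u(z) = C1 + C2*erfi(z)


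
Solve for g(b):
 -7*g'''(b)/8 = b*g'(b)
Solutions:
 g(b) = C1 + Integral(C2*airyai(-2*7^(2/3)*b/7) + C3*airybi(-2*7^(2/3)*b/7), b)


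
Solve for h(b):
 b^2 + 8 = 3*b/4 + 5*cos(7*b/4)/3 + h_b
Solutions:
 h(b) = C1 + b^3/3 - 3*b^2/8 + 8*b - 20*sin(7*b/4)/21


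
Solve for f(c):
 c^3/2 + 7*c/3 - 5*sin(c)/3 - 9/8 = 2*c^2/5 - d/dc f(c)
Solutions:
 f(c) = C1 - c^4/8 + 2*c^3/15 - 7*c^2/6 + 9*c/8 - 5*cos(c)/3


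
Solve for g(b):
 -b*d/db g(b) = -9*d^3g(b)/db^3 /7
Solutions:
 g(b) = C1 + Integral(C2*airyai(21^(1/3)*b/3) + C3*airybi(21^(1/3)*b/3), b)


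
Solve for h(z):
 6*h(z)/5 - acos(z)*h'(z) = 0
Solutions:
 h(z) = C1*exp(6*Integral(1/acos(z), z)/5)


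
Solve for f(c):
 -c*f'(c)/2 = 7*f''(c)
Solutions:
 f(c) = C1 + C2*erf(sqrt(7)*c/14)


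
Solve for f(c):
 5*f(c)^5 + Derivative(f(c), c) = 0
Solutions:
 f(c) = -I*(1/(C1 + 20*c))^(1/4)
 f(c) = I*(1/(C1 + 20*c))^(1/4)
 f(c) = -(1/(C1 + 20*c))^(1/4)
 f(c) = (1/(C1 + 20*c))^(1/4)


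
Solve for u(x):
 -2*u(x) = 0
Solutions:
 u(x) = 0


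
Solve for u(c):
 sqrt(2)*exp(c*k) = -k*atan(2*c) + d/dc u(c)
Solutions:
 u(c) = C1 + k*(c*atan(2*c) - log(4*c^2 + 1)/4) + sqrt(2)*Piecewise((exp(c*k)/k, Ne(k, 0)), (c, True))


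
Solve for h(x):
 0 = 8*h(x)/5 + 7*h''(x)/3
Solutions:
 h(x) = C1*sin(2*sqrt(210)*x/35) + C2*cos(2*sqrt(210)*x/35)


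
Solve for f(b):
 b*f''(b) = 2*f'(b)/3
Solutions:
 f(b) = C1 + C2*b^(5/3)


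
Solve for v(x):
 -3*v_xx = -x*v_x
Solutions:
 v(x) = C1 + C2*erfi(sqrt(6)*x/6)


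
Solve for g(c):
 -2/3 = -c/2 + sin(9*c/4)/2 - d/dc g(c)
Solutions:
 g(c) = C1 - c^2/4 + 2*c/3 - 2*cos(9*c/4)/9


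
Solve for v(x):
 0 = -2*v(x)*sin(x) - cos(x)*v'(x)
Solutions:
 v(x) = C1*cos(x)^2


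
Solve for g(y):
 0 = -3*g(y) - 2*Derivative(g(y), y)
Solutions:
 g(y) = C1*exp(-3*y/2)


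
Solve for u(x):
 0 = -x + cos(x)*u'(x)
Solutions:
 u(x) = C1 + Integral(x/cos(x), x)


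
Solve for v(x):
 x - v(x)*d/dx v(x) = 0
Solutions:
 v(x) = -sqrt(C1 + x^2)
 v(x) = sqrt(C1 + x^2)


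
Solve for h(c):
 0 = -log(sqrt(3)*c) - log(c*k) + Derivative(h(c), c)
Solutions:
 h(c) = C1 + c*(log(k) - 2 + log(3)/2) + 2*c*log(c)


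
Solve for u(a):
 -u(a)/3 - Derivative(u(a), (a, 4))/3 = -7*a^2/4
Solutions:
 u(a) = 21*a^2/4 + (C1*sin(sqrt(2)*a/2) + C2*cos(sqrt(2)*a/2))*exp(-sqrt(2)*a/2) + (C3*sin(sqrt(2)*a/2) + C4*cos(sqrt(2)*a/2))*exp(sqrt(2)*a/2)


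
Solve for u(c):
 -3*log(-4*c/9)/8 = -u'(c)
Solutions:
 u(c) = C1 + 3*c*log(-c)/8 + 3*c*(-2*log(3) - 1 + 2*log(2))/8


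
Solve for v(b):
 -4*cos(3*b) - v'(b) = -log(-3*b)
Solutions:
 v(b) = C1 + b*log(-b) - b + b*log(3) - 4*sin(3*b)/3


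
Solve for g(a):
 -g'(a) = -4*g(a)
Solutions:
 g(a) = C1*exp(4*a)


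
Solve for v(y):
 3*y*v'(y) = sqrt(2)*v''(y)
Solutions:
 v(y) = C1 + C2*erfi(2^(1/4)*sqrt(3)*y/2)


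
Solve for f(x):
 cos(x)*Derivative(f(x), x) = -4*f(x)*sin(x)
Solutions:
 f(x) = C1*cos(x)^4


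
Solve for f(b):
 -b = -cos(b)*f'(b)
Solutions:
 f(b) = C1 + Integral(b/cos(b), b)


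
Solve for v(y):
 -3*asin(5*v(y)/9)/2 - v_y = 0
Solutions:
 Integral(1/asin(5*_y/9), (_y, v(y))) = C1 - 3*y/2


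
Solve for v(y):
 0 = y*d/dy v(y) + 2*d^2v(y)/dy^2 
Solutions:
 v(y) = C1 + C2*erf(y/2)


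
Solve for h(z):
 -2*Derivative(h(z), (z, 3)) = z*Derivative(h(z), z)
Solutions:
 h(z) = C1 + Integral(C2*airyai(-2^(2/3)*z/2) + C3*airybi(-2^(2/3)*z/2), z)


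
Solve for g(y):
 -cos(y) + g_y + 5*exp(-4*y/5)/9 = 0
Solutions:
 g(y) = C1 + sin(y) + 25*exp(-4*y/5)/36


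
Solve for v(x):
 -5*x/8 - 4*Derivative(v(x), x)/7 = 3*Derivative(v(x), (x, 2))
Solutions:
 v(x) = C1 + C2*exp(-4*x/21) - 35*x^2/64 + 735*x/128


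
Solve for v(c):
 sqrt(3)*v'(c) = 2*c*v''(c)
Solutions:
 v(c) = C1 + C2*c^(sqrt(3)/2 + 1)


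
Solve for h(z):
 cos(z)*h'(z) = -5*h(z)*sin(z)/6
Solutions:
 h(z) = C1*cos(z)^(5/6)


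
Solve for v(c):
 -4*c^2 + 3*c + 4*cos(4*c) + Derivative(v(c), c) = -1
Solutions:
 v(c) = C1 + 4*c^3/3 - 3*c^2/2 - c - sin(4*c)


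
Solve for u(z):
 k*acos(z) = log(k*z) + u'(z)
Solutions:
 u(z) = C1 + k*(z*acos(z) - sqrt(1 - z^2)) - z*log(k*z) + z


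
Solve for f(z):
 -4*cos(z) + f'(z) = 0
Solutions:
 f(z) = C1 + 4*sin(z)


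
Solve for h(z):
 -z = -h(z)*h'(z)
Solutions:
 h(z) = -sqrt(C1 + z^2)
 h(z) = sqrt(C1 + z^2)


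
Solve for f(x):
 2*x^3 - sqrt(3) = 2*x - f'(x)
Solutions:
 f(x) = C1 - x^4/2 + x^2 + sqrt(3)*x


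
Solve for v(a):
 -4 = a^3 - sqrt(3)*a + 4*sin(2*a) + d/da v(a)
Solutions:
 v(a) = C1 - a^4/4 + sqrt(3)*a^2/2 - 4*a + 2*cos(2*a)


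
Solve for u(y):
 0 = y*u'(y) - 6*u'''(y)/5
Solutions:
 u(y) = C1 + Integral(C2*airyai(5^(1/3)*6^(2/3)*y/6) + C3*airybi(5^(1/3)*6^(2/3)*y/6), y)


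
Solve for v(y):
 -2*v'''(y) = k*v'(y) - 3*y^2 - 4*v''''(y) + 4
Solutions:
 v(y) = C1 + C2*exp(y*(-(-27*k + sqrt((27*k + 1)^2 - 1) - 1)^(1/3) + 1 - 1/(-27*k + sqrt((27*k + 1)^2 - 1) - 1)^(1/3))/6) + C3*exp(y*((-27*k + sqrt((27*k + 1)^2 - 1) - 1)^(1/3) - sqrt(3)*I*(-27*k + sqrt((27*k + 1)^2 - 1) - 1)^(1/3) + 2 - 4/((-1 + sqrt(3)*I)*(-27*k + sqrt((27*k + 1)^2 - 1) - 1)^(1/3)))/12) + C4*exp(y*((-27*k + sqrt((27*k + 1)^2 - 1) - 1)^(1/3) + sqrt(3)*I*(-27*k + sqrt((27*k + 1)^2 - 1) - 1)^(1/3) + 2 + 4/((1 + sqrt(3)*I)*(-27*k + sqrt((27*k + 1)^2 - 1) - 1)^(1/3)))/12) + y^3/k - 4*y/k - 12*y/k^2


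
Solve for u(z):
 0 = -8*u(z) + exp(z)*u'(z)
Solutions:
 u(z) = C1*exp(-8*exp(-z))


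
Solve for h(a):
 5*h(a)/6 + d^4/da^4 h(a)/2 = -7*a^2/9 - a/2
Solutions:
 h(a) = -14*a^2/15 - 3*a/5 + (C1*sin(sqrt(2)*3^(3/4)*5^(1/4)*a/6) + C2*cos(sqrt(2)*3^(3/4)*5^(1/4)*a/6))*exp(-sqrt(2)*3^(3/4)*5^(1/4)*a/6) + (C3*sin(sqrt(2)*3^(3/4)*5^(1/4)*a/6) + C4*cos(sqrt(2)*3^(3/4)*5^(1/4)*a/6))*exp(sqrt(2)*3^(3/4)*5^(1/4)*a/6)


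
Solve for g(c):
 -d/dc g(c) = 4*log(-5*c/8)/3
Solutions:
 g(c) = C1 - 4*c*log(-c)/3 + c*(-4*log(5)/3 + 4/3 + 4*log(2))


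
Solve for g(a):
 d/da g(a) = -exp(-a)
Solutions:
 g(a) = C1 + exp(-a)


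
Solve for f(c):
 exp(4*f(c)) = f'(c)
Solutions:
 f(c) = log(-(-1/(C1 + 4*c))^(1/4))
 f(c) = log(-1/(C1 + 4*c))/4
 f(c) = log(-I*(-1/(C1 + 4*c))^(1/4))
 f(c) = log(I*(-1/(C1 + 4*c))^(1/4))


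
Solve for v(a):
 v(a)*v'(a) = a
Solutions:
 v(a) = -sqrt(C1 + a^2)
 v(a) = sqrt(C1 + a^2)


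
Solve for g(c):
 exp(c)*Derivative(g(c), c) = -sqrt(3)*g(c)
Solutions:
 g(c) = C1*exp(sqrt(3)*exp(-c))


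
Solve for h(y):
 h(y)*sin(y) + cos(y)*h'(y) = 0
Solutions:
 h(y) = C1*cos(y)


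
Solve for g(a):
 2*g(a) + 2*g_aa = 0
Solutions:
 g(a) = C1*sin(a) + C2*cos(a)


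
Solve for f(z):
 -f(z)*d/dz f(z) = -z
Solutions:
 f(z) = -sqrt(C1 + z^2)
 f(z) = sqrt(C1 + z^2)


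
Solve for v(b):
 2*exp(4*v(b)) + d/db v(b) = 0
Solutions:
 v(b) = log(-I*(1/(C1 + 8*b))^(1/4))
 v(b) = log(I*(1/(C1 + 8*b))^(1/4))
 v(b) = log(-(1/(C1 + 8*b))^(1/4))
 v(b) = log(1/(C1 + 8*b))/4


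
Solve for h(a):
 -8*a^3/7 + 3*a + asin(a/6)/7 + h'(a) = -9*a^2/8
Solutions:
 h(a) = C1 + 2*a^4/7 - 3*a^3/8 - 3*a^2/2 - a*asin(a/6)/7 - sqrt(36 - a^2)/7


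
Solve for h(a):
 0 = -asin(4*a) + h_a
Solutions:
 h(a) = C1 + a*asin(4*a) + sqrt(1 - 16*a^2)/4


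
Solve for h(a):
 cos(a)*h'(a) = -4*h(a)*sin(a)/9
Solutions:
 h(a) = C1*cos(a)^(4/9)


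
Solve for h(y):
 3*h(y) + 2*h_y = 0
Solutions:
 h(y) = C1*exp(-3*y/2)


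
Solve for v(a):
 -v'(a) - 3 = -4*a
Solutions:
 v(a) = C1 + 2*a^2 - 3*a


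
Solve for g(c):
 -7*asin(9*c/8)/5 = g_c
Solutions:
 g(c) = C1 - 7*c*asin(9*c/8)/5 - 7*sqrt(64 - 81*c^2)/45


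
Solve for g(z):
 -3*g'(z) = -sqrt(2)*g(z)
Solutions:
 g(z) = C1*exp(sqrt(2)*z/3)


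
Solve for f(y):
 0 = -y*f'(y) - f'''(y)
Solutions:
 f(y) = C1 + Integral(C2*airyai(-y) + C3*airybi(-y), y)


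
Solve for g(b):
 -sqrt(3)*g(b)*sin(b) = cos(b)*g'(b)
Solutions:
 g(b) = C1*cos(b)^(sqrt(3))


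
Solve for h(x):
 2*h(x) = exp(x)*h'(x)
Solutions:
 h(x) = C1*exp(-2*exp(-x))


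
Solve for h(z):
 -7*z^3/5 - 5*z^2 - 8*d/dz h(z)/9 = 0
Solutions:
 h(z) = C1 - 63*z^4/160 - 15*z^3/8


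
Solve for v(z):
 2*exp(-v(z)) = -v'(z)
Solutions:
 v(z) = log(C1 - 2*z)


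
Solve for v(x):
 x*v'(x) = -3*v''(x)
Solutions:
 v(x) = C1 + C2*erf(sqrt(6)*x/6)


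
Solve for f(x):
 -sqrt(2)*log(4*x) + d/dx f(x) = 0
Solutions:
 f(x) = C1 + sqrt(2)*x*log(x) - sqrt(2)*x + 2*sqrt(2)*x*log(2)


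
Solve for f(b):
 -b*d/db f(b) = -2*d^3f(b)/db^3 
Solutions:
 f(b) = C1 + Integral(C2*airyai(2^(2/3)*b/2) + C3*airybi(2^(2/3)*b/2), b)


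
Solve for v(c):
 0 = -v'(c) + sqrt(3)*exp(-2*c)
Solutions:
 v(c) = C1 - sqrt(3)*exp(-2*c)/2


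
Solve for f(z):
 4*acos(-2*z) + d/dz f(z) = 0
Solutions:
 f(z) = C1 - 4*z*acos(-2*z) - 2*sqrt(1 - 4*z^2)


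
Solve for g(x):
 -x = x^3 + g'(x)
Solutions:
 g(x) = C1 - x^4/4 - x^2/2


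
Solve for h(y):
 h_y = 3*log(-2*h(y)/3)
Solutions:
 -Integral(1/(log(-_y) - log(3) + log(2)), (_y, h(y)))/3 = C1 - y


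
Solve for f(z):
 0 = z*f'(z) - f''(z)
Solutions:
 f(z) = C1 + C2*erfi(sqrt(2)*z/2)


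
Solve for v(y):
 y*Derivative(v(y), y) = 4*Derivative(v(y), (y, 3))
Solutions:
 v(y) = C1 + Integral(C2*airyai(2^(1/3)*y/2) + C3*airybi(2^(1/3)*y/2), y)


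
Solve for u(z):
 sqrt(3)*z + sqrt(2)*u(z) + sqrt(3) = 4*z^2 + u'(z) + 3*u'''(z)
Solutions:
 u(z) = C1*exp(-2^(1/6)*z*(-2/(9 + sqrt(83))^(1/3) + 2^(2/3)*(9 + sqrt(83))^(1/3))/12)*sin(2^(1/6)*sqrt(3)*z*(2/(9 + sqrt(83))^(1/3) + 2^(2/3)*(9 + sqrt(83))^(1/3))/12) + C2*exp(-2^(1/6)*z*(-2/(9 + sqrt(83))^(1/3) + 2^(2/3)*(9 + sqrt(83))^(1/3))/12)*cos(2^(1/6)*sqrt(3)*z*(2/(9 + sqrt(83))^(1/3) + 2^(2/3)*(9 + sqrt(83))^(1/3))/12) + C3*exp(2^(1/6)*z*(-2/(9 + sqrt(83))^(1/3) + 2^(2/3)*(9 + sqrt(83))^(1/3))/6) + 2*sqrt(2)*z^2 - sqrt(6)*z/2 + 4*z - sqrt(6)/2 - sqrt(3)/2 + 2*sqrt(2)


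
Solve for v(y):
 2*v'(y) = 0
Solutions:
 v(y) = C1


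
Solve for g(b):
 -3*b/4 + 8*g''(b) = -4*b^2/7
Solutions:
 g(b) = C1 + C2*b - b^4/168 + b^3/64


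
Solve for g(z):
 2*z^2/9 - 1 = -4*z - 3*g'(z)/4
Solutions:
 g(z) = C1 - 8*z^3/81 - 8*z^2/3 + 4*z/3


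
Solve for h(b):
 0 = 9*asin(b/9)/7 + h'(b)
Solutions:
 h(b) = C1 - 9*b*asin(b/9)/7 - 9*sqrt(81 - b^2)/7


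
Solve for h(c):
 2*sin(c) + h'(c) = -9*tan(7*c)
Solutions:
 h(c) = C1 + 9*log(cos(7*c))/7 + 2*cos(c)


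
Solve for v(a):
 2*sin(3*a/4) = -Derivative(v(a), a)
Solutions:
 v(a) = C1 + 8*cos(3*a/4)/3


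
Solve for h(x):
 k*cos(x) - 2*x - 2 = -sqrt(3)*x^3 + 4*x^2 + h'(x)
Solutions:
 h(x) = C1 + k*sin(x) + sqrt(3)*x^4/4 - 4*x^3/3 - x^2 - 2*x


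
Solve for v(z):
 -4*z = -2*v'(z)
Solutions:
 v(z) = C1 + z^2


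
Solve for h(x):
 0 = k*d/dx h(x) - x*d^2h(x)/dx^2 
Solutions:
 h(x) = C1 + x^(re(k) + 1)*(C2*sin(log(x)*Abs(im(k))) + C3*cos(log(x)*im(k)))


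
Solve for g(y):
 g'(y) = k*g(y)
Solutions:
 g(y) = C1*exp(k*y)


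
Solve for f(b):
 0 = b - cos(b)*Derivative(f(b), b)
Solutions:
 f(b) = C1 + Integral(b/cos(b), b)


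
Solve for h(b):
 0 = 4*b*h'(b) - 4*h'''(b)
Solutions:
 h(b) = C1 + Integral(C2*airyai(b) + C3*airybi(b), b)


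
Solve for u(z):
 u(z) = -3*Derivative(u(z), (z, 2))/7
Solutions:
 u(z) = C1*sin(sqrt(21)*z/3) + C2*cos(sqrt(21)*z/3)


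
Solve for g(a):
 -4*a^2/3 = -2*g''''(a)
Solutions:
 g(a) = C1 + C2*a + C3*a^2 + C4*a^3 + a^6/540


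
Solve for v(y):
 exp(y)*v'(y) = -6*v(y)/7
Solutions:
 v(y) = C1*exp(6*exp(-y)/7)


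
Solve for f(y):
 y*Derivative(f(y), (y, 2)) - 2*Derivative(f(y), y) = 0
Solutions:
 f(y) = C1 + C2*y^3


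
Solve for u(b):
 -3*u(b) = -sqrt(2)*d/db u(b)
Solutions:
 u(b) = C1*exp(3*sqrt(2)*b/2)


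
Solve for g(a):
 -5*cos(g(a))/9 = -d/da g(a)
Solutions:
 -5*a/9 - log(sin(g(a)) - 1)/2 + log(sin(g(a)) + 1)/2 = C1


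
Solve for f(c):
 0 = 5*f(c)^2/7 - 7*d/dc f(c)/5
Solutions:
 f(c) = -49/(C1 + 25*c)


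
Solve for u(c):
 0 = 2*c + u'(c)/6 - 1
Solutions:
 u(c) = C1 - 6*c^2 + 6*c


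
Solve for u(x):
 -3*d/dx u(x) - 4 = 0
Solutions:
 u(x) = C1 - 4*x/3


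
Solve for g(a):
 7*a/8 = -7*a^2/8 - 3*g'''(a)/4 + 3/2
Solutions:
 g(a) = C1 + C2*a + C3*a^2 - 7*a^5/360 - 7*a^4/144 + a^3/3


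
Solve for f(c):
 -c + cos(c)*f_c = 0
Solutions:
 f(c) = C1 + Integral(c/cos(c), c)


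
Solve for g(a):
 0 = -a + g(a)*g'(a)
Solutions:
 g(a) = -sqrt(C1 + a^2)
 g(a) = sqrt(C1 + a^2)


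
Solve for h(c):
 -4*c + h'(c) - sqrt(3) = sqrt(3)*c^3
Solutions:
 h(c) = C1 + sqrt(3)*c^4/4 + 2*c^2 + sqrt(3)*c


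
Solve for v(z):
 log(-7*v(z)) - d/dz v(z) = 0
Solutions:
 -Integral(1/(log(-_y) + log(7)), (_y, v(z))) = C1 - z


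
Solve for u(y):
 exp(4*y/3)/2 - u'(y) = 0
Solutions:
 u(y) = C1 + 3*exp(4*y/3)/8


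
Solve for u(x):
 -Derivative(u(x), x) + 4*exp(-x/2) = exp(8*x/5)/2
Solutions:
 u(x) = C1 - 5*exp(8*x/5)/16 - 8*exp(-x/2)


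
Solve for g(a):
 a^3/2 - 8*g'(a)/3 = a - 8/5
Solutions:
 g(a) = C1 + 3*a^4/64 - 3*a^2/16 + 3*a/5


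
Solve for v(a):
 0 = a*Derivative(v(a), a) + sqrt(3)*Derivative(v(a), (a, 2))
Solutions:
 v(a) = C1 + C2*erf(sqrt(2)*3^(3/4)*a/6)


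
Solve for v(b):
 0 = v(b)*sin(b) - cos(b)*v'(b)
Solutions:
 v(b) = C1/cos(b)


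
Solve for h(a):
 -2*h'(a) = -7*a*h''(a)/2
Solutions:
 h(a) = C1 + C2*a^(11/7)


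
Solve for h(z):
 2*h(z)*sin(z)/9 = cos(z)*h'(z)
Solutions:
 h(z) = C1/cos(z)^(2/9)


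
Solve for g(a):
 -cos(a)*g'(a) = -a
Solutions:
 g(a) = C1 + Integral(a/cos(a), a)


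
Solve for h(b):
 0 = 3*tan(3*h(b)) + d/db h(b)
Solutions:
 h(b) = -asin(C1*exp(-9*b))/3 + pi/3
 h(b) = asin(C1*exp(-9*b))/3


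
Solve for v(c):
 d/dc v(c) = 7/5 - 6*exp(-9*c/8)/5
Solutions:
 v(c) = C1 + 7*c/5 + 16*exp(-9*c/8)/15


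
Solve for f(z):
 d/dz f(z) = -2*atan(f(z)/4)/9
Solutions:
 Integral(1/atan(_y/4), (_y, f(z))) = C1 - 2*z/9


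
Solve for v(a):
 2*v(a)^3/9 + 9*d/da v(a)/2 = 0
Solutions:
 v(a) = -9*sqrt(2)*sqrt(-1/(C1 - 4*a))/2
 v(a) = 9*sqrt(2)*sqrt(-1/(C1 - 4*a))/2


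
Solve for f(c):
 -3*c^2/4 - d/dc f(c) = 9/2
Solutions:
 f(c) = C1 - c^3/4 - 9*c/2


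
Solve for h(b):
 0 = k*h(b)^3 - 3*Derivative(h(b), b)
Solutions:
 h(b) = -sqrt(6)*sqrt(-1/(C1 + b*k))/2
 h(b) = sqrt(6)*sqrt(-1/(C1 + b*k))/2


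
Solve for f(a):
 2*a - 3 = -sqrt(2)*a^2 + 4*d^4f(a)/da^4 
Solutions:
 f(a) = C1 + C2*a + C3*a^2 + C4*a^3 + sqrt(2)*a^6/1440 + a^5/240 - a^4/32


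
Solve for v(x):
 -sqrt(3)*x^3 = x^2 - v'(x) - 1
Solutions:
 v(x) = C1 + sqrt(3)*x^4/4 + x^3/3 - x


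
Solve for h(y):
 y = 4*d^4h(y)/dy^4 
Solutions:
 h(y) = C1 + C2*y + C3*y^2 + C4*y^3 + y^5/480


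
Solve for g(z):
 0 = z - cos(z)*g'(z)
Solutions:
 g(z) = C1 + Integral(z/cos(z), z)


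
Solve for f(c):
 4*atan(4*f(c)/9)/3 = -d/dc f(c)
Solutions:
 Integral(1/atan(4*_y/9), (_y, f(c))) = C1 - 4*c/3


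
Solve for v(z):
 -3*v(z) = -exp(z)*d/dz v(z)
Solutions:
 v(z) = C1*exp(-3*exp(-z))


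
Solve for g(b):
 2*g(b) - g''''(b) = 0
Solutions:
 g(b) = C1*exp(-2^(1/4)*b) + C2*exp(2^(1/4)*b) + C3*sin(2^(1/4)*b) + C4*cos(2^(1/4)*b)


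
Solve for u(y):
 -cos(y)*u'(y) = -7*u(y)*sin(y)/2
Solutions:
 u(y) = C1/cos(y)^(7/2)


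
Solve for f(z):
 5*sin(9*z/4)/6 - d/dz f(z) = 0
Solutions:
 f(z) = C1 - 10*cos(9*z/4)/27


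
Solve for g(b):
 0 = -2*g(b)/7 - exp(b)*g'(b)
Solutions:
 g(b) = C1*exp(2*exp(-b)/7)


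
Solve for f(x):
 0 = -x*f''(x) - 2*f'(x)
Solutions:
 f(x) = C1 + C2/x


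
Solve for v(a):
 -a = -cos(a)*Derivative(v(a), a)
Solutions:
 v(a) = C1 + Integral(a/cos(a), a)


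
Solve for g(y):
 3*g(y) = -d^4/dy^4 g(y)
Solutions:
 g(y) = (C1*sin(sqrt(2)*3^(1/4)*y/2) + C2*cos(sqrt(2)*3^(1/4)*y/2))*exp(-sqrt(2)*3^(1/4)*y/2) + (C3*sin(sqrt(2)*3^(1/4)*y/2) + C4*cos(sqrt(2)*3^(1/4)*y/2))*exp(sqrt(2)*3^(1/4)*y/2)


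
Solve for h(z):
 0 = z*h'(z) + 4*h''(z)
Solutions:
 h(z) = C1 + C2*erf(sqrt(2)*z/4)


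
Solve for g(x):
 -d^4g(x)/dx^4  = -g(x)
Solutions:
 g(x) = C1*exp(-x) + C2*exp(x) + C3*sin(x) + C4*cos(x)


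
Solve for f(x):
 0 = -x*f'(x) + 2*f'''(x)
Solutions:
 f(x) = C1 + Integral(C2*airyai(2^(2/3)*x/2) + C3*airybi(2^(2/3)*x/2), x)


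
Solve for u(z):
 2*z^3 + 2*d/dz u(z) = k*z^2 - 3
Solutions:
 u(z) = C1 + k*z^3/6 - z^4/4 - 3*z/2


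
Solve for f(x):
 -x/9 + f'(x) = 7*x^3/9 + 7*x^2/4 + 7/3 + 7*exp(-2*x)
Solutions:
 f(x) = C1 + 7*x^4/36 + 7*x^3/12 + x^2/18 + 7*x/3 - 7*exp(-2*x)/2


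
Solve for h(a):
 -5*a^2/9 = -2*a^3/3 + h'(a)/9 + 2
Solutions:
 h(a) = C1 + 3*a^4/2 - 5*a^3/3 - 18*a


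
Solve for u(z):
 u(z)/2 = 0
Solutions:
 u(z) = 0


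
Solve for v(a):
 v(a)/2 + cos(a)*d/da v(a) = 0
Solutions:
 v(a) = C1*(sin(a) - 1)^(1/4)/(sin(a) + 1)^(1/4)


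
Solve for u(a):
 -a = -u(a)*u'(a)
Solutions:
 u(a) = -sqrt(C1 + a^2)
 u(a) = sqrt(C1 + a^2)


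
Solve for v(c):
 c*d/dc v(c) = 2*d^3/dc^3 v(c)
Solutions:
 v(c) = C1 + Integral(C2*airyai(2^(2/3)*c/2) + C3*airybi(2^(2/3)*c/2), c)


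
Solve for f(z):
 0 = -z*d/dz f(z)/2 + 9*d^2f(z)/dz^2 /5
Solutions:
 f(z) = C1 + C2*erfi(sqrt(5)*z/6)


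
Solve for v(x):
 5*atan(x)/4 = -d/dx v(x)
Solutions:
 v(x) = C1 - 5*x*atan(x)/4 + 5*log(x^2 + 1)/8


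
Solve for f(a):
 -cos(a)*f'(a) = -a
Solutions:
 f(a) = C1 + Integral(a/cos(a), a)


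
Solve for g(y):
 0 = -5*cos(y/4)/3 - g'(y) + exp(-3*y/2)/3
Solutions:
 g(y) = C1 - 20*sin(y/4)/3 - 2*exp(-3*y/2)/9


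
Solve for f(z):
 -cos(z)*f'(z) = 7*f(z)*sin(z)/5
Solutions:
 f(z) = C1*cos(z)^(7/5)


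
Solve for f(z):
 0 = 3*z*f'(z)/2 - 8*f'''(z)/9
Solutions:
 f(z) = C1 + Integral(C2*airyai(3*2^(2/3)*z/4) + C3*airybi(3*2^(2/3)*z/4), z)


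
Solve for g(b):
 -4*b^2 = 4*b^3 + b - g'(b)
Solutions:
 g(b) = C1 + b^4 + 4*b^3/3 + b^2/2


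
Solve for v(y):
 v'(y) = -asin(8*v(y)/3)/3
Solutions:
 Integral(1/asin(8*_y/3), (_y, v(y))) = C1 - y/3


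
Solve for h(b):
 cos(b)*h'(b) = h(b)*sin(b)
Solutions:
 h(b) = C1/cos(b)


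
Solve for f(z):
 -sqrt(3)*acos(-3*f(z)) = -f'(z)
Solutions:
 Integral(1/acos(-3*_y), (_y, f(z))) = C1 + sqrt(3)*z


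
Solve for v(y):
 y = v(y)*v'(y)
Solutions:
 v(y) = -sqrt(C1 + y^2)
 v(y) = sqrt(C1 + y^2)


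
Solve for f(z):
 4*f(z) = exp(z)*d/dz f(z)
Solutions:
 f(z) = C1*exp(-4*exp(-z))


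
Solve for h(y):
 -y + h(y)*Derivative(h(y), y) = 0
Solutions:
 h(y) = -sqrt(C1 + y^2)
 h(y) = sqrt(C1 + y^2)


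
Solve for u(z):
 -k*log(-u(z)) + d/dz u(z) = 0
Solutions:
 -li(-u(z)) = C1 + k*z


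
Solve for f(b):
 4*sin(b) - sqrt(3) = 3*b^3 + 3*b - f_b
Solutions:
 f(b) = C1 + 3*b^4/4 + 3*b^2/2 + sqrt(3)*b + 4*cos(b)


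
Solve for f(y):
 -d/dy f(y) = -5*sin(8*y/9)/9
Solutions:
 f(y) = C1 - 5*cos(8*y/9)/8


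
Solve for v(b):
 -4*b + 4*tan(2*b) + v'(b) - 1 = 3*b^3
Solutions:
 v(b) = C1 + 3*b^4/4 + 2*b^2 + b + 2*log(cos(2*b))


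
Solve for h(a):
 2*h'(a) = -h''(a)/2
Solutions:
 h(a) = C1 + C2*exp(-4*a)


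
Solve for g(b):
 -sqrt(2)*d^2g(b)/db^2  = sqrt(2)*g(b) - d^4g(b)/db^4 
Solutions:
 g(b) = C1*exp(-2^(3/4)*b*sqrt(1 + sqrt(1 + 2*sqrt(2)))/2) + C2*exp(2^(3/4)*b*sqrt(1 + sqrt(1 + 2*sqrt(2)))/2) + C3*sin(2^(3/4)*b*sqrt(-1 + sqrt(1 + 2*sqrt(2)))/2) + C4*cosh(2^(3/4)*b*sqrt(1 - sqrt(1 + 2*sqrt(2)))/2)


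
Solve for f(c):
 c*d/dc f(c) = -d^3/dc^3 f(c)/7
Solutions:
 f(c) = C1 + Integral(C2*airyai(-7^(1/3)*c) + C3*airybi(-7^(1/3)*c), c)


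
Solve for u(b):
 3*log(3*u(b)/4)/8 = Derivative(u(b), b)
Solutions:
 8*Integral(1/(-log(_y) - log(3) + 2*log(2)), (_y, u(b)))/3 = C1 - b


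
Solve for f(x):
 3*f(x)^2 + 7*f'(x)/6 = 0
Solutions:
 f(x) = 7/(C1 + 18*x)


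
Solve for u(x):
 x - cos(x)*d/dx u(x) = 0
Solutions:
 u(x) = C1 + Integral(x/cos(x), x)


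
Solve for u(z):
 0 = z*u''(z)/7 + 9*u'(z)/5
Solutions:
 u(z) = C1 + C2/z^(58/5)


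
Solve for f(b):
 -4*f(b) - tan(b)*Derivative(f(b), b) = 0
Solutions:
 f(b) = C1/sin(b)^4


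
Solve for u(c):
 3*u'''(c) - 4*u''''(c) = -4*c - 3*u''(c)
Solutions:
 u(c) = C1 + C2*c + C3*exp(c*(3 - sqrt(57))/8) + C4*exp(c*(3 + sqrt(57))/8) - 2*c^3/9 + 2*c^2/3


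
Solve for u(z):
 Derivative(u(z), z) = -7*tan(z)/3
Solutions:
 u(z) = C1 + 7*log(cos(z))/3


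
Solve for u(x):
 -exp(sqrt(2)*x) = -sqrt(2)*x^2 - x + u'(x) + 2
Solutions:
 u(x) = C1 + sqrt(2)*x^3/3 + x^2/2 - 2*x - sqrt(2)*exp(sqrt(2)*x)/2


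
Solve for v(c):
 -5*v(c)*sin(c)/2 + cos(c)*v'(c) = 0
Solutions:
 v(c) = C1/cos(c)^(5/2)


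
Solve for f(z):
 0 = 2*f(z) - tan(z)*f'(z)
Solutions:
 f(z) = C1*sin(z)^2


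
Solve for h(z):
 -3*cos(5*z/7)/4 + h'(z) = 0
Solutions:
 h(z) = C1 + 21*sin(5*z/7)/20


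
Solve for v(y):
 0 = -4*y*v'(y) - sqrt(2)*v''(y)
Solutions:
 v(y) = C1 + C2*erf(2^(1/4)*y)


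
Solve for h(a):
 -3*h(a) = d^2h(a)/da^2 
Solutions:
 h(a) = C1*sin(sqrt(3)*a) + C2*cos(sqrt(3)*a)


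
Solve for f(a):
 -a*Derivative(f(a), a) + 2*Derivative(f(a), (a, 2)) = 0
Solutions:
 f(a) = C1 + C2*erfi(a/2)


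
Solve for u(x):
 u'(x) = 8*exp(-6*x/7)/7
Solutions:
 u(x) = C1 - 4*exp(-6*x/7)/3


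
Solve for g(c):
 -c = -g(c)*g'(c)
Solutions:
 g(c) = -sqrt(C1 + c^2)
 g(c) = sqrt(C1 + c^2)


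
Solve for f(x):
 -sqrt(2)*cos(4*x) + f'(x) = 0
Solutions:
 f(x) = C1 + sqrt(2)*sin(4*x)/4


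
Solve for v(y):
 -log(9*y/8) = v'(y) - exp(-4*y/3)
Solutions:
 v(y) = C1 - y*log(y) + y*(-2*log(3) + 1 + 3*log(2)) - 3*exp(-4*y/3)/4


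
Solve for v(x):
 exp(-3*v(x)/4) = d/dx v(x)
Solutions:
 v(x) = 4*log(C1 + 3*x/4)/3
 v(x) = 4*log((-6^(1/3) - 2^(1/3)*3^(5/6)*I)*(C1 + x)^(1/3)/4)
 v(x) = 4*log((-6^(1/3) + 2^(1/3)*3^(5/6)*I)*(C1 + x)^(1/3)/4)


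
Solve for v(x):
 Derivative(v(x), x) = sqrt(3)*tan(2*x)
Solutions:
 v(x) = C1 - sqrt(3)*log(cos(2*x))/2


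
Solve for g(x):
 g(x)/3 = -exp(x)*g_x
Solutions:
 g(x) = C1*exp(exp(-x)/3)


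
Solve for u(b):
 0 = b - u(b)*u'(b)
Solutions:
 u(b) = -sqrt(C1 + b^2)
 u(b) = sqrt(C1 + b^2)


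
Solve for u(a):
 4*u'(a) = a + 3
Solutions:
 u(a) = C1 + a^2/8 + 3*a/4


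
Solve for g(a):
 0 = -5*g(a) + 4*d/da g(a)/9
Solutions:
 g(a) = C1*exp(45*a/4)


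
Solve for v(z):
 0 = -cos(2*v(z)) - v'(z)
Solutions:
 v(z) = -asin((C1 + exp(4*z))/(C1 - exp(4*z)))/2 + pi/2
 v(z) = asin((C1 + exp(4*z))/(C1 - exp(4*z)))/2


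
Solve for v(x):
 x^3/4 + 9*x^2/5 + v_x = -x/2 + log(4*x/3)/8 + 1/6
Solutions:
 v(x) = C1 - x^4/16 - 3*x^3/5 - x^2/4 + x*log(x)/8 - x*log(3)/8 + x/24 + x*log(2)/4


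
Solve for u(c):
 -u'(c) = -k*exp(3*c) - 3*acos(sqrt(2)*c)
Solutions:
 u(c) = C1 + 3*c*acos(sqrt(2)*c) + k*exp(3*c)/3 - 3*sqrt(2)*sqrt(1 - 2*c^2)/2


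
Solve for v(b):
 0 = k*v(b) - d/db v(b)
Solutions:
 v(b) = C1*exp(b*k)


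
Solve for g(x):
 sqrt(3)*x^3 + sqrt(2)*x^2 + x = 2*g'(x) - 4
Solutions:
 g(x) = C1 + sqrt(3)*x^4/8 + sqrt(2)*x^3/6 + x^2/4 + 2*x


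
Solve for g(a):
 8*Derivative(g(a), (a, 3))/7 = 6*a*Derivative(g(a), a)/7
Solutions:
 g(a) = C1 + Integral(C2*airyai(6^(1/3)*a/2) + C3*airybi(6^(1/3)*a/2), a)


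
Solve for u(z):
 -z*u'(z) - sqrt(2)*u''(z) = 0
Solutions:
 u(z) = C1 + C2*erf(2^(1/4)*z/2)


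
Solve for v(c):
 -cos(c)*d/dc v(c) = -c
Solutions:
 v(c) = C1 + Integral(c/cos(c), c)


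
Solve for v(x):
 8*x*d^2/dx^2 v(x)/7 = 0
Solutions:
 v(x) = C1 + C2*x


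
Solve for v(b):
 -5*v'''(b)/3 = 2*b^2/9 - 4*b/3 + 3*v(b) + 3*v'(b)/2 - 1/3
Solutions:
 v(b) = C1*exp(-30^(1/3)*b*(-(30 + sqrt(930))^(1/3) + 30^(1/3)/(30 + sqrt(930))^(1/3))/20)*sin(10^(1/3)*3^(1/6)*b*(3*10^(1/3)/(30 + sqrt(930))^(1/3) + 3^(2/3)*(30 + sqrt(930))^(1/3))/20) + C2*exp(-30^(1/3)*b*(-(30 + sqrt(930))^(1/3) + 30^(1/3)/(30 + sqrt(930))^(1/3))/20)*cos(10^(1/3)*3^(1/6)*b*(3*10^(1/3)/(30 + sqrt(930))^(1/3) + 3^(2/3)*(30 + sqrt(930))^(1/3))/20) + C3*exp(30^(1/3)*b*(-(30 + sqrt(930))^(1/3) + 30^(1/3)/(30 + sqrt(930))^(1/3))/10) - 2*b^2/27 + 14*b/27 - 4/27


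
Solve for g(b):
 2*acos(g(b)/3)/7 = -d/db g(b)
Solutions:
 Integral(1/acos(_y/3), (_y, g(b))) = C1 - 2*b/7


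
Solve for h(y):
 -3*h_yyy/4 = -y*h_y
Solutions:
 h(y) = C1 + Integral(C2*airyai(6^(2/3)*y/3) + C3*airybi(6^(2/3)*y/3), y)


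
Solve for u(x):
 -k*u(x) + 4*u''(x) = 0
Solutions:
 u(x) = C1*exp(-sqrt(k)*x/2) + C2*exp(sqrt(k)*x/2)


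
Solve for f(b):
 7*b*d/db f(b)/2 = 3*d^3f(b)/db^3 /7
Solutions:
 f(b) = C1 + Integral(C2*airyai(42^(2/3)*b/6) + C3*airybi(42^(2/3)*b/6), b)


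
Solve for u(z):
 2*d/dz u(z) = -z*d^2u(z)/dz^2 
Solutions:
 u(z) = C1 + C2/z


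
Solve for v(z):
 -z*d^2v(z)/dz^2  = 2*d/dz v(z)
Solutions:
 v(z) = C1 + C2/z


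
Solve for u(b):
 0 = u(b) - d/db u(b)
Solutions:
 u(b) = C1*exp(b)


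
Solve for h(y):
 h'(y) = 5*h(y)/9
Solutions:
 h(y) = C1*exp(5*y/9)


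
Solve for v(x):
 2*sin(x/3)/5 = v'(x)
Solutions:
 v(x) = C1 - 6*cos(x/3)/5


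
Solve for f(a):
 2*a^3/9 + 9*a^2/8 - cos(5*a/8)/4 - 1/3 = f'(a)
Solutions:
 f(a) = C1 + a^4/18 + 3*a^3/8 - a/3 - 2*sin(5*a/8)/5


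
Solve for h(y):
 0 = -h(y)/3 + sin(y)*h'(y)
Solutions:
 h(y) = C1*(cos(y) - 1)^(1/6)/(cos(y) + 1)^(1/6)


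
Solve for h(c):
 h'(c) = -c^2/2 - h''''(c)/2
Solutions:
 h(c) = C1 + C4*exp(-2^(1/3)*c) - c^3/6 + (C2*sin(2^(1/3)*sqrt(3)*c/2) + C3*cos(2^(1/3)*sqrt(3)*c/2))*exp(2^(1/3)*c/2)


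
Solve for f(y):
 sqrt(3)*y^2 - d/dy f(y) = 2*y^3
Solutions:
 f(y) = C1 - y^4/2 + sqrt(3)*y^3/3


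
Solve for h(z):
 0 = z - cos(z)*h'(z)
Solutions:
 h(z) = C1 + Integral(z/cos(z), z)


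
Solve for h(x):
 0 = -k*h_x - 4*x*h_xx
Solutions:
 h(x) = C1 + x^(1 - re(k)/4)*(C2*sin(log(x)*Abs(im(k))/4) + C3*cos(log(x)*im(k)/4))


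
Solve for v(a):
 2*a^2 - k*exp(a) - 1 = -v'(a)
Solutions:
 v(a) = C1 - 2*a^3/3 + a + k*exp(a)


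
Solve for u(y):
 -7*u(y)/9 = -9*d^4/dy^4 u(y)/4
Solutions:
 u(y) = C1*exp(-sqrt(2)*7^(1/4)*y/3) + C2*exp(sqrt(2)*7^(1/4)*y/3) + C3*sin(sqrt(2)*7^(1/4)*y/3) + C4*cos(sqrt(2)*7^(1/4)*y/3)


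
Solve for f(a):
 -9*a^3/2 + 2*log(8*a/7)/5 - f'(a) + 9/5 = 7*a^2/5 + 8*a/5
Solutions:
 f(a) = C1 - 9*a^4/8 - 7*a^3/15 - 4*a^2/5 + 2*a*log(a)/5 - 2*a*log(7)/5 + 6*a*log(2)/5 + 7*a/5


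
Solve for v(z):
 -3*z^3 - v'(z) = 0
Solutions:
 v(z) = C1 - 3*z^4/4


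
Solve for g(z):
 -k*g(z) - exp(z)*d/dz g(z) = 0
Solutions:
 g(z) = C1*exp(k*exp(-z))


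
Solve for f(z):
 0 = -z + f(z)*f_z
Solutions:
 f(z) = -sqrt(C1 + z^2)
 f(z) = sqrt(C1 + z^2)


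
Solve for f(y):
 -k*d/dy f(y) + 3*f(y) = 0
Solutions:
 f(y) = C1*exp(3*y/k)


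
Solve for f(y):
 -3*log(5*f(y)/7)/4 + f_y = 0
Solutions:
 -4*Integral(1/(log(_y) - log(7) + log(5)), (_y, f(y)))/3 = C1 - y


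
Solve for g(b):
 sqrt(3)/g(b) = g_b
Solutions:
 g(b) = -sqrt(C1 + 2*sqrt(3)*b)
 g(b) = sqrt(C1 + 2*sqrt(3)*b)


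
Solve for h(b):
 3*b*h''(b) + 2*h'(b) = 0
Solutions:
 h(b) = C1 + C2*b^(1/3)


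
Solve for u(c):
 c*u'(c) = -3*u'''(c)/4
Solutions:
 u(c) = C1 + Integral(C2*airyai(-6^(2/3)*c/3) + C3*airybi(-6^(2/3)*c/3), c)


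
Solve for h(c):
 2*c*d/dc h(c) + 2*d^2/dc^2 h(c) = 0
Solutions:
 h(c) = C1 + C2*erf(sqrt(2)*c/2)


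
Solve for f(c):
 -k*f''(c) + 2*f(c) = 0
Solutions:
 f(c) = C1*exp(-sqrt(2)*c*sqrt(1/k)) + C2*exp(sqrt(2)*c*sqrt(1/k))


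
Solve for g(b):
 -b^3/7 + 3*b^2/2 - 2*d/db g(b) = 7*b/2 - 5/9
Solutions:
 g(b) = C1 - b^4/56 + b^3/4 - 7*b^2/8 + 5*b/18


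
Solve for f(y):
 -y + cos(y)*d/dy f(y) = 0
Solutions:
 f(y) = C1 + Integral(y/cos(y), y)


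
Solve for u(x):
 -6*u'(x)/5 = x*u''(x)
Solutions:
 u(x) = C1 + C2/x^(1/5)


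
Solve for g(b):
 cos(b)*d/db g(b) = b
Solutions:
 g(b) = C1 + Integral(b/cos(b), b)


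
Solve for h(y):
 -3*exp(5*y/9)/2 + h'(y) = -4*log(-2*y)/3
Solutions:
 h(y) = C1 - 4*y*log(-y)/3 + 4*y*(1 - log(2))/3 + 27*exp(5*y/9)/10


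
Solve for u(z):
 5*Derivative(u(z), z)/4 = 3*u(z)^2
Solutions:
 u(z) = -5/(C1 + 12*z)


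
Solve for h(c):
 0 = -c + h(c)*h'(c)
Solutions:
 h(c) = -sqrt(C1 + c^2)
 h(c) = sqrt(C1 + c^2)


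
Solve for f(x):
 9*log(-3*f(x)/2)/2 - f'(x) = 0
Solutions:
 -2*Integral(1/(log(-_y) - log(2) + log(3)), (_y, f(x)))/9 = C1 - x


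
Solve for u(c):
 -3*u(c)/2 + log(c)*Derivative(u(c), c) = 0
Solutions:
 u(c) = C1*exp(3*li(c)/2)


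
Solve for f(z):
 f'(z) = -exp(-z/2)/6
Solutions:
 f(z) = C1 + exp(-z/2)/3


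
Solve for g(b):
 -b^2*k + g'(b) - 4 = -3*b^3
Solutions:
 g(b) = C1 - 3*b^4/4 + b^3*k/3 + 4*b


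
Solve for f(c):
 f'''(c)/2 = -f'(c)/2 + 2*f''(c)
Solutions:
 f(c) = C1 + C2*exp(c*(2 - sqrt(3))) + C3*exp(c*(sqrt(3) + 2))


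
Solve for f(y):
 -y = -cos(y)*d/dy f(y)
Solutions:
 f(y) = C1 + Integral(y/cos(y), y)


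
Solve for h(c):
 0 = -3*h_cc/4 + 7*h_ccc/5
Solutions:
 h(c) = C1 + C2*c + C3*exp(15*c/28)


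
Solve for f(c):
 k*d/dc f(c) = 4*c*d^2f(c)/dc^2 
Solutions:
 f(c) = C1 + c^(re(k)/4 + 1)*(C2*sin(log(c)*Abs(im(k))/4) + C3*cos(log(c)*im(k)/4))


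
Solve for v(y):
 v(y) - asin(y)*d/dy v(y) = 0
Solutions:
 v(y) = C1*exp(Integral(1/asin(y), y))


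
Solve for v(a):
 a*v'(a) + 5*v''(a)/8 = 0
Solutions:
 v(a) = C1 + C2*erf(2*sqrt(5)*a/5)


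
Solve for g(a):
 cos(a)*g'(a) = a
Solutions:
 g(a) = C1 + Integral(a/cos(a), a)


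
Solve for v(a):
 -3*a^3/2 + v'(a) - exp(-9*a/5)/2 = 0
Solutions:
 v(a) = C1 + 3*a^4/8 - 5*exp(-9*a/5)/18


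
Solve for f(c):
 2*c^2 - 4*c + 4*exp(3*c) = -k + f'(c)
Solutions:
 f(c) = C1 + 2*c^3/3 - 2*c^2 + c*k + 4*exp(3*c)/3


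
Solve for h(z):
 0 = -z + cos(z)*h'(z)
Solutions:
 h(z) = C1 + Integral(z/cos(z), z)


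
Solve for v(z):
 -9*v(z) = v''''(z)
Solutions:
 v(z) = (C1*sin(sqrt(6)*z/2) + C2*cos(sqrt(6)*z/2))*exp(-sqrt(6)*z/2) + (C3*sin(sqrt(6)*z/2) + C4*cos(sqrt(6)*z/2))*exp(sqrt(6)*z/2)


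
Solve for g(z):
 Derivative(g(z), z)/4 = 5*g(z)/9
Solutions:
 g(z) = C1*exp(20*z/9)


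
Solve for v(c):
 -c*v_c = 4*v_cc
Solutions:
 v(c) = C1 + C2*erf(sqrt(2)*c/4)


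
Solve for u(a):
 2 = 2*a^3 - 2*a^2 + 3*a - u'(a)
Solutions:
 u(a) = C1 + a^4/2 - 2*a^3/3 + 3*a^2/2 - 2*a


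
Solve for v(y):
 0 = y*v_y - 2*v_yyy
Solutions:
 v(y) = C1 + Integral(C2*airyai(2^(2/3)*y/2) + C3*airybi(2^(2/3)*y/2), y)


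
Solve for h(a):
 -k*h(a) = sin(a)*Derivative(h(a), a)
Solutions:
 h(a) = C1*exp(k*(-log(cos(a) - 1) + log(cos(a) + 1))/2)


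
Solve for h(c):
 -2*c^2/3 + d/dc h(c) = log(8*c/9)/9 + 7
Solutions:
 h(c) = C1 + 2*c^3/9 + c*log(c)/9 - 2*c*log(3)/9 + c*log(2)/3 + 62*c/9


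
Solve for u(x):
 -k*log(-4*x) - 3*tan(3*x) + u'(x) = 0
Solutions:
 u(x) = C1 + k*x*(log(-x) - 1) + 2*k*x*log(2) - log(cos(3*x))


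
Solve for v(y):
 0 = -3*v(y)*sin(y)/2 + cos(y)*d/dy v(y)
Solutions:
 v(y) = C1/cos(y)^(3/2)


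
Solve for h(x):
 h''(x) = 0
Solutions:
 h(x) = C1 + C2*x


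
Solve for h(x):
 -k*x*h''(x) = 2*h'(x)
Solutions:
 h(x) = C1 + x^(((re(k) - 2)*re(k) + im(k)^2)/(re(k)^2 + im(k)^2))*(C2*sin(2*log(x)*Abs(im(k))/(re(k)^2 + im(k)^2)) + C3*cos(2*log(x)*im(k)/(re(k)^2 + im(k)^2)))


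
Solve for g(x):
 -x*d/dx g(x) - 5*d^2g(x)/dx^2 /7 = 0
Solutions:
 g(x) = C1 + C2*erf(sqrt(70)*x/10)


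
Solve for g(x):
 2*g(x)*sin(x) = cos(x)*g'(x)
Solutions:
 g(x) = C1/cos(x)^2


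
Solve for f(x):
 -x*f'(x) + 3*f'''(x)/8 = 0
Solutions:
 f(x) = C1 + Integral(C2*airyai(2*3^(2/3)*x/3) + C3*airybi(2*3^(2/3)*x/3), x)


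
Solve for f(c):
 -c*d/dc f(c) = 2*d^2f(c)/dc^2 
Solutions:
 f(c) = C1 + C2*erf(c/2)


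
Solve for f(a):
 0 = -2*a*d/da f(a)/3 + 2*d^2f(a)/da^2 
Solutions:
 f(a) = C1 + C2*erfi(sqrt(6)*a/6)


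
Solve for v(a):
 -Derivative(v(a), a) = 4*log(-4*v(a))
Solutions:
 Integral(1/(log(-_y) + 2*log(2)), (_y, v(a)))/4 = C1 - a


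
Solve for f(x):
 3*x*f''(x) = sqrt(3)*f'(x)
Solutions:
 f(x) = C1 + C2*x^(sqrt(3)/3 + 1)


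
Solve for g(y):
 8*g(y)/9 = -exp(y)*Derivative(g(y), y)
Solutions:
 g(y) = C1*exp(8*exp(-y)/9)


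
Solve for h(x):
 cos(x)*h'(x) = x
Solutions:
 h(x) = C1 + Integral(x/cos(x), x)


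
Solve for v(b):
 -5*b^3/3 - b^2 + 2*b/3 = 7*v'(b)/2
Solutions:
 v(b) = C1 - 5*b^4/42 - 2*b^3/21 + 2*b^2/21


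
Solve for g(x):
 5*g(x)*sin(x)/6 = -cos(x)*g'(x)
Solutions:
 g(x) = C1*cos(x)^(5/6)


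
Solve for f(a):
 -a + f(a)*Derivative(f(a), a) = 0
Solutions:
 f(a) = -sqrt(C1 + a^2)
 f(a) = sqrt(C1 + a^2)


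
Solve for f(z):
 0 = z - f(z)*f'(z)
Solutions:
 f(z) = -sqrt(C1 + z^2)
 f(z) = sqrt(C1 + z^2)


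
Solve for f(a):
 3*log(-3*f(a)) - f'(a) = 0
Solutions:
 -Integral(1/(log(-_y) + log(3)), (_y, f(a)))/3 = C1 - a


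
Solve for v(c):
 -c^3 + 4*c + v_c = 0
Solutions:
 v(c) = C1 + c^4/4 - 2*c^2


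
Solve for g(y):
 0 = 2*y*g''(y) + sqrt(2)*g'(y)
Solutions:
 g(y) = C1 + C2*y^(1 - sqrt(2)/2)


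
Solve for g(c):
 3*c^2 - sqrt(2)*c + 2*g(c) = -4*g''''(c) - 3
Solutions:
 g(c) = -3*c^2/2 + sqrt(2)*c/2 + (C1*sin(2^(1/4)*c/2) + C2*cos(2^(1/4)*c/2))*exp(-2^(1/4)*c/2) + (C3*sin(2^(1/4)*c/2) + C4*cos(2^(1/4)*c/2))*exp(2^(1/4)*c/2) - 3/2


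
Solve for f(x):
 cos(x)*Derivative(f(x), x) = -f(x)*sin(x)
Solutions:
 f(x) = C1*cos(x)


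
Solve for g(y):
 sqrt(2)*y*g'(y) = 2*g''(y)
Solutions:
 g(y) = C1 + C2*erfi(2^(1/4)*y/2)


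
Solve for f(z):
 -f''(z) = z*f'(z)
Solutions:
 f(z) = C1 + C2*erf(sqrt(2)*z/2)


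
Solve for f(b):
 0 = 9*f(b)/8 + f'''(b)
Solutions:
 f(b) = C3*exp(-3^(2/3)*b/2) + (C1*sin(3*3^(1/6)*b/4) + C2*cos(3*3^(1/6)*b/4))*exp(3^(2/3)*b/4)


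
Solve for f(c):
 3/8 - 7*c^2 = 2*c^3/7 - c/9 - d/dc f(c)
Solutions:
 f(c) = C1 + c^4/14 + 7*c^3/3 - c^2/18 - 3*c/8


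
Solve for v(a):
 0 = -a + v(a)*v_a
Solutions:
 v(a) = -sqrt(C1 + a^2)
 v(a) = sqrt(C1 + a^2)


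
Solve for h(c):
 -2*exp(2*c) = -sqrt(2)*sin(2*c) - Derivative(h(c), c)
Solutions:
 h(c) = C1 + exp(2*c) + sqrt(2)*cos(2*c)/2


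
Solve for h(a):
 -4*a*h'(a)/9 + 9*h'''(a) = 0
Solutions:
 h(a) = C1 + Integral(C2*airyai(6^(2/3)*a/9) + C3*airybi(6^(2/3)*a/9), a)


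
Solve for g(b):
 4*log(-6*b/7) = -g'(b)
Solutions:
 g(b) = C1 - 4*b*log(-b) + 4*b*(-log(6) + 1 + log(7))


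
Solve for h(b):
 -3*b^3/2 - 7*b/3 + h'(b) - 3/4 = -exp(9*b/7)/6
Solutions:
 h(b) = C1 + 3*b^4/8 + 7*b^2/6 + 3*b/4 - 7*exp(9*b/7)/54


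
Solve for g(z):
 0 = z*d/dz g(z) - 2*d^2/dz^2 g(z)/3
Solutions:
 g(z) = C1 + C2*erfi(sqrt(3)*z/2)


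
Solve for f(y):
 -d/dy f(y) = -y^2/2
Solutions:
 f(y) = C1 + y^3/6


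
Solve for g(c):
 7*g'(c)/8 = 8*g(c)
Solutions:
 g(c) = C1*exp(64*c/7)


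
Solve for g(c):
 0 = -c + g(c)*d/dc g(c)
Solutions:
 g(c) = -sqrt(C1 + c^2)
 g(c) = sqrt(C1 + c^2)
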